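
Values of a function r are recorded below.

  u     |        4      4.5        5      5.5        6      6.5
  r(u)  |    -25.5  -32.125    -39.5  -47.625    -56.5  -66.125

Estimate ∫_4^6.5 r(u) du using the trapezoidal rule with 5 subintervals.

-110.78125

Δu = 0.5.
T_5 = (0.5/2)·[(-25.5) + 2·(-32.125) + 2·(-39.5) + 2·(-47.625) + 2·(-56.5) + (-66.125)] = -110.78125.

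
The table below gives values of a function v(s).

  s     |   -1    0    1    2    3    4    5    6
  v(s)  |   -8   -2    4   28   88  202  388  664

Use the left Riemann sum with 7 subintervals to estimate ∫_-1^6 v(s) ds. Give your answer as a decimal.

700

Δs = 1.
Sum = 1·[(-8) + (-2) + 4 + 28 + 88 + 202 + 388] = 700.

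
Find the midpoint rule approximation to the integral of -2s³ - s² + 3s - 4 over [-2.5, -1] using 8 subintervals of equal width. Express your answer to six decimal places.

0.239502

Δs = (-1 − (-2.5))/8 = 0.1875.
Midpoints: -2.40625, -2.21875, -2.03125, -1.84375, -1.65625, -1.46875, -1.28125, -1.09375.
f(-2.40625) = 177861/16384, f(-2.21875) = 102663/16384, f(-2.03125) = 41649/16384, f(-1.84375) = -6477/16384, f(-1.65625) = -43011/16384, f(-1.46875) = -69249/16384, f(-1.28125) = -86487/16384, f(-1.09375) = -96021/16384.
Sum = Δs · [f(-2.40625) + f(-2.21875) + f(-2.03125) + ...].
Sum ≈ 0.239502.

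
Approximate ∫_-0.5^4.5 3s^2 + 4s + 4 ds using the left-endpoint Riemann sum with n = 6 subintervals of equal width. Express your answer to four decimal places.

119.6528

Δs = (4.5 − (-0.5))/6 = 5/6.
Left endpoints: -0.5, 1/3, 7/6, 2, 17/6, 11/3.
f(-0.5) = 2.75, f(1/3) = 17/3, f(7/6) = 12.75, f(2) = 24, f(17/6) = 473/12, f(11/3) = 59.
Sum = Δs · [f(-0.5) + f(1/3) + f(7/6) + ...].
Sum ≈ 119.6528.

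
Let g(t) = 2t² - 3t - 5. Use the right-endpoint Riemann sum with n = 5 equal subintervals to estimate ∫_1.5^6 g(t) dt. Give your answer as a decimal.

94.14

Δt = (6 − 1.5)/5 = 0.9.
Right endpoints: 2.4, 3.3, 4.2, 5.1, 6.
g(2.4) = -0.68, g(3.3) = 6.88, g(4.2) = 17.68, g(5.1) = 31.72, g(6) = 49.
Sum = Δt · [g(2.4) + g(3.3) + g(4.2) + g(5.1) + g(6)].
Sum = 94.14.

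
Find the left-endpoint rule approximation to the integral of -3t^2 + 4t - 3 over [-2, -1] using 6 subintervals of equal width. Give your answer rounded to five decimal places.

-17.09722

Δt = (-1 − (-2))/6 = 1/6.
Left endpoints: -2, -11/6, -5/3, -1.5, -4/3, -7/6.
f(-2) = -23, f(-11/6) = -245/12, f(-5/3) = -18, f(-1.5) = -15.75, f(-4/3) = -41/3, f(-7/6) = -11.75.
Sum = Δt · [f(-2) + f(-11/6) + f(-5/3) + ...].
Sum ≈ -17.09722.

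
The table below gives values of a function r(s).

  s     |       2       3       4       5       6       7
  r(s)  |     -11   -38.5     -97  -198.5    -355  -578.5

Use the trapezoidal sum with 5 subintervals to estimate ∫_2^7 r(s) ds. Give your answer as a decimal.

Δs = 1.
T_5 = (1/2)·[(-11) + 2·(-38.5) + 2·(-97) + 2·(-198.5) + 2·(-355) + (-578.5)] = -983.75.

-983.75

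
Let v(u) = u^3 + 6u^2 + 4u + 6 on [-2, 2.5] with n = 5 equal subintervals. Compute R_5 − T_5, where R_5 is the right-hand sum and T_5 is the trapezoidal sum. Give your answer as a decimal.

R_5 = 113.4225.
T_5 = 88.61625.
R_5 − T_5 = 24.80625.

24.80625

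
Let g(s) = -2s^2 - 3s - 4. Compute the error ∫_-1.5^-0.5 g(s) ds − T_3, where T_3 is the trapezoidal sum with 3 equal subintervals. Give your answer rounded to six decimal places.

Exact integral: ∫_-1.5^-0.5 g(s) ds ≈ -3.16666667.
T_3 ≈ -3.20370370.
Error ≈ -3.16666667 − (-3.20370370) ≈ 0.037037.

0.037037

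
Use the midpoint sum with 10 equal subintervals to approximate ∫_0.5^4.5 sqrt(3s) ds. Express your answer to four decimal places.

10.6198

Δs = (4.5 − 0.5)/10 = 0.4.
Midpoints: 0.7, 1.1, 1.5, 1.9, 2.3, 2.7, 3.1, 3.5, 3.9, 4.3.
f(0.7) ≈ 1.4491, f(1.1) ≈ 1.8166, f(1.5) ≈ 2.1213, f(1.9) ≈ 2.3875, f(2.3) ≈ 2.6268, f(2.7) ≈ 2.8460, f(3.1) ≈ 3.0496, f(3.5) ≈ 3.2404, f(3.9) ≈ 3.4205, f(4.3) ≈ 3.5917.
Sum = Δs · [f(0.7) + f(1.1) + f(1.5) + ...].
Sum ≈ 10.6198.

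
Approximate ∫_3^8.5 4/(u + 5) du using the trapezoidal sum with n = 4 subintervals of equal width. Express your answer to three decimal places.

Δu = (8.5 − 3)/4 = 1.375.
f(3) = 0.5, f(4.375) = 32/75, f(5.75) = 16/43, f(7.125) = 32/97, f(8.5) = 8/27.
T_4 = (Δu/2)·[f(u_0) + 2f(u_1) + 2f(u_2) + 2f(u_3) + f(u_4)].
Sum ≈ 2.099.

2.099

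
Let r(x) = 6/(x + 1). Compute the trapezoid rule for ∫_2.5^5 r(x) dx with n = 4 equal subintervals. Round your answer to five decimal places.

Δx = (5 − 2.5)/4 = 0.625.
r(2.5) = 12/7, r(3.125) = 16/11, r(3.75) = 24/19, r(4.375) = 48/43, r(5) = 1.
T_4 = (Δx/2)·[r(x_0) + 2r(x_1) + 2r(x_2) + 2r(x_3) + r(x_4)].
Sum ≈ 3.24445.

3.24445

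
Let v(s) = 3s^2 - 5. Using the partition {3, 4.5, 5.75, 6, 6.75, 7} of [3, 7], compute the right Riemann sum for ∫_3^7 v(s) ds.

361.375

Subinterval widths: 1.5, 1.25, 0.25, 0.75, 0.25.
Right endpoints: 4.5, 5.75, 6, 6.75, 7.
v(4.5) = 55.75, v(5.75) = 94.1875, v(6) = 103, v(6.75) = 131.6875, v(7) = 142.
Sum = Σ Δs_i · v(s_i).
Sum = 361.375.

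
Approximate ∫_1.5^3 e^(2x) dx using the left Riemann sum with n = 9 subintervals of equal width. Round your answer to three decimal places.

Δx = (3 − 1.5)/9 = 1/6.
Left endpoints: 1.5, 5/3, 11/6, 2, 13/6, 7/3, 2.5, 8/3, 17/6.
f(1.5) ≈ 20.086, f(5/3) ≈ 28.032, f(11/6) ≈ 39.121, f(2) ≈ 54.598, f(13/6) ≈ 76.198, f(7/3) ≈ 106.343, f(2.5) ≈ 148.413, f(8/3) ≈ 207.127, f(17/6) ≈ 289.069.
Sum = Δx · [f(1.5) + f(5/3) + f(11/6) + ...].
Sum ≈ 161.498.

161.498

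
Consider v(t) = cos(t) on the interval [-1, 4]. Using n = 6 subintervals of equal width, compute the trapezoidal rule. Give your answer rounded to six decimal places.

Δt = (4 − (-1))/6 = 5/6.
v(-1) ≈ 0.540302, v(-1/6) ≈ 0.986143, v(2/3) ≈ 0.785887, v(1.5) ≈ 0.070737, v(7/3) ≈ -0.690758, v(19/6) ≈ -0.999686, v(4) ≈ -0.653644.
T_6 = (Δt/2)·[v(t_0) + 2v(t_1) + ... + 2v(t_{5}) + v(t_6)].
Sum ≈ 0.079711.

0.079711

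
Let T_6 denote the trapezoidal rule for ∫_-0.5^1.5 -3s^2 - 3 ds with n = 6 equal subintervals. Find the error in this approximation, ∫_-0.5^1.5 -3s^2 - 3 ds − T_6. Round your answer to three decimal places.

0.111

Exact integral: ∫_-0.5^1.5 f(s) ds = -9.5.
T_6 ≈ -9.61111.
Error ≈ -9.5 − (-9.61111) ≈ 0.111.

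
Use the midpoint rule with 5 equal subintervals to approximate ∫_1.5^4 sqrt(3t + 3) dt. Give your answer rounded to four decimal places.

Δt = (4 − 1.5)/5 = 0.5.
Midpoints: 1.75, 2.25, 2.75, 3.25, 3.75.
f(1.75) ≈ 2.8723, f(2.25) ≈ 3.1225, f(2.75) ≈ 3.3541, f(3.25) ≈ 3.5707, f(3.75) ≈ 3.7749.
Sum = Δt · [f(1.75) + f(2.25) + f(2.75) + f(3.25) + f(3.75)].
Sum ≈ 8.3473.

8.3473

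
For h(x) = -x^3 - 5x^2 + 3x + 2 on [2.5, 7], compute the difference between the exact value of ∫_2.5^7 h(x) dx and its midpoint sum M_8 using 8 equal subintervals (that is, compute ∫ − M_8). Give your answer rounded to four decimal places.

-2.2841

Exact integral: ∫_2.5^7 h(x) dx = -1062.984375.
M_8 ≈ -1060.700317.
Error ≈ -1062.984375 − (-1060.700317) ≈ -2.2841.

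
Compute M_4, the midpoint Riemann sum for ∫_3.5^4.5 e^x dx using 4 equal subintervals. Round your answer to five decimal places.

Δx = (4.5 − 3.5)/4 = 0.25.
Midpoints: 3.625, 3.875, 4.125, 4.375.
f(3.625) ≈ 37.52472, f(3.875) ≈ 48.18270, f(4.125) ≈ 61.86781, f(4.375) ≈ 79.43984.
Sum = Δx · [f(3.625) + f(3.875) + f(4.125) + f(4.375)].
Sum ≈ 56.75377.

56.75377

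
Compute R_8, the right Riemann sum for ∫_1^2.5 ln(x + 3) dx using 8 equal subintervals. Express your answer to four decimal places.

Δx = (2.5 − 1)/8 = 0.1875.
Right endpoints: 1.1875, 1.375, 1.5625, 1.75, 1.9375, 2.125, 2.3125, 2.5.
f(1.1875) ≈ 1.4321, f(1.375) ≈ 1.4759, f(1.5625) ≈ 1.5179, f(1.75) ≈ 1.5581, f(1.9375) ≈ 1.5969, f(2.125) ≈ 1.6341, f(2.3125) ≈ 1.6701, f(2.5) ≈ 1.7047.
Sum = Δx · [f(1.1875) + f(1.375) + f(1.5625) + ...].
Sum ≈ 2.3606.

2.3606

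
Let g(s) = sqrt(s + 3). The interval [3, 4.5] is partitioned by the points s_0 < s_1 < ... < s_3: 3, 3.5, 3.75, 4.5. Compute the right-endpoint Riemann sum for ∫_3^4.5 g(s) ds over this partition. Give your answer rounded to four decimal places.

Subinterval widths: 0.5, 0.25, 0.75.
Right endpoints: 3.5, 3.75, 4.5.
g(3.5) ≈ 2.5495, g(3.75) ≈ 2.5981, g(4.5) ≈ 2.7386.
Sum = Σ Δs_i · g(s_i).
Sum ≈ 3.9782.

3.9782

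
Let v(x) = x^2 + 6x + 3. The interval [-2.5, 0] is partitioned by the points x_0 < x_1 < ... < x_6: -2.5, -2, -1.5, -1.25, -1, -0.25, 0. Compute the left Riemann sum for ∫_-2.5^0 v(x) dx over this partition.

-8.15625

Subinterval widths: 0.5, 0.5, 0.25, 0.25, 0.75, 0.25.
Left endpoints: -2.5, -2, -1.5, -1.25, -1, -0.25.
v(-2.5) = -5.75, v(-2) = -5, v(-1.5) = -3.75, v(-1.25) = -2.9375, v(-1) = -2, v(-0.25) = 1.5625.
Sum = Σ Δx_i · v(x_i).
Sum = -8.15625.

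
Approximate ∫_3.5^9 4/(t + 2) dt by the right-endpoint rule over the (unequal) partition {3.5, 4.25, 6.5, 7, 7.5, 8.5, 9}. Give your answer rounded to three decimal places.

2.534

Subinterval widths: 0.75, 2.25, 0.5, 0.5, 1, 0.5.
Right endpoints: 4.25, 6.5, 7, 7.5, 8.5, 9.
f(4.25) = 0.64, f(6.5) = 8/17, f(7) = 4/9, f(7.5) = 8/19, f(8.5) = 8/21, f(9) = 4/11.
Sum = Σ Δt_i · f(t_i).
Sum ≈ 2.534.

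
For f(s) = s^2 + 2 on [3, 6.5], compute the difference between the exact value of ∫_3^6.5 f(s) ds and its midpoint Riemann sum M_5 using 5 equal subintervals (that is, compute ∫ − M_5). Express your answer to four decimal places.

0.1429

Exact integral: ∫_3^6.5 f(s) ds ≈ 89.541667.
M_5 = 89.39875.
Error ≈ 89.541667 − 89.39875 ≈ 0.1429.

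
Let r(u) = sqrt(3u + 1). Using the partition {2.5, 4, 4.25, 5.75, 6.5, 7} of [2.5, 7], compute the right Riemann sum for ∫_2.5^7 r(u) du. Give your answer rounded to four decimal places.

18.4843

Subinterval widths: 1.5, 0.25, 1.5, 0.75, 0.5.
Right endpoints: 4, 4.25, 5.75, 6.5, 7.
r(4) ≈ 3.6056, r(4.25) ≈ 3.7081, r(5.75) ≈ 4.2720, r(6.5) ≈ 4.5277, r(7) ≈ 4.6904.
Sum = Σ Δu_i · r(u_i).
Sum ≈ 18.4843.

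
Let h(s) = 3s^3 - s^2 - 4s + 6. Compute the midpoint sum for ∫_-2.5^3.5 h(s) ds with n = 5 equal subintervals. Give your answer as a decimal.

Δs = (3.5 − (-2.5))/5 = 1.2.
Midpoints: -1.9, -0.7, 0.5, 1.7, 2.9.
h(-1.9) = -10.587, h(-0.7) = 7.281, h(0.5) = 4.125, h(1.7) = 11.049, h(2.9) = 59.157.
Sum = Δs · [h(-1.9) + h(-0.7) + h(0.5) + h(1.7) + h(2.9)].
Sum = 85.23.

85.23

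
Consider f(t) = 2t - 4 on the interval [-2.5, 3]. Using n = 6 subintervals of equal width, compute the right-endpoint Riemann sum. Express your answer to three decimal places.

-14.208

Δt = (3 − (-2.5))/6 = 11/12.
Right endpoints: -19/12, -2/3, 0.25, 7/6, 25/12, 3.
f(-19/12) = -43/6, f(-2/3) = -16/3, f(0.25) = -3.5, f(7/6) = -5/3, f(25/12) = 1/6, f(3) = 2.
Sum = Δt · [f(-19/12) + f(-2/3) + f(0.25) + ...].
Sum ≈ -14.208.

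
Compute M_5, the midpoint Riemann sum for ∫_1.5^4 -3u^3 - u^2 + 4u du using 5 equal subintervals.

Δu = (4 − 1.5)/5 = 0.5.
Midpoints: 1.75, 2.25, 2.75, 3.25, 3.75.
f(1.75) = -12.140625, f(2.25) = -30.234375, f(2.75) = -58.953125, f(3.25) = -100.546875, f(3.75) = -157.265625.
Sum = Δu · [f(1.75) + f(2.25) + f(2.75) + f(3.25) + f(3.75)].
Sum = -179.5703125.

-179.5703125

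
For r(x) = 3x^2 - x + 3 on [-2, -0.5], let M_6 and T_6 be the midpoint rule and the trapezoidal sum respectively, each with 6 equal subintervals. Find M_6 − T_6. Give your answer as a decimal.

M_6 = 14.2265625.
T_6 = 14.296875.
M_6 − T_6 = -0.0703125.

-0.0703125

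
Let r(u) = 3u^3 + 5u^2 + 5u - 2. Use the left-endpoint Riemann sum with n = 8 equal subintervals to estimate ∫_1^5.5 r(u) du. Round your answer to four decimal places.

846.4285

Δu = (5.5 − 1)/8 = 0.5625.
Left endpoints: 1, 1.5625, 2.125, 2.6875, 3.25, 3.8125, 4.375, 4.9375.
r(1) = 11, r(1.5625) = 120683/4096, r(2.125) = 30715/512, r(2.6875) = 433289/4096, r(3.25) = 170.046875, r(3.8125) = 1048511/4096, r(4.375) = 187801/512, r(4.9375) = 2071325/4096.
Sum = Δu · [r(1) + r(1.5625) + r(2.125) + ...].
Sum ≈ 846.4285.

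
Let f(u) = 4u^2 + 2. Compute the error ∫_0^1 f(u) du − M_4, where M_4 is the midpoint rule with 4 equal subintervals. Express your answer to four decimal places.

Exact integral: ∫_0^1 f(u) du ≈ 3.333333.
M_4 = 3.3125.
Error ≈ 3.333333 − 3.3125 ≈ 0.0208.

0.0208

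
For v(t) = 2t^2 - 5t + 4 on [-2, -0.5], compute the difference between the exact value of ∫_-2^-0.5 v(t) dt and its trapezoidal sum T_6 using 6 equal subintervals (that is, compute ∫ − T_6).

Exact integral: ∫_-2^-0.5 v(t) dt = 20.625.
T_6 = 20.65625.
Error = 20.625 − 20.65625 = -0.03125.

-0.03125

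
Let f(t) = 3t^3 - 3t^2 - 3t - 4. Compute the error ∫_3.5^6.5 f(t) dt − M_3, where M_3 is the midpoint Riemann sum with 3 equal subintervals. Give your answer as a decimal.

10.5

Exact integral: ∫_3.5^6.5 f(t) dt = 937.5.
M_3 = 927.
Error = 937.5 − 927 = 10.5.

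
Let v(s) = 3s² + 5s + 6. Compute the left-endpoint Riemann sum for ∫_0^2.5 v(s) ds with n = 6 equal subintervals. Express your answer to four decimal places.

39.9566

Δs = (2.5 − 0)/6 = 5/12.
Left endpoints: 0, 5/12, 5/6, 1.25, 5/3, 25/12.
v(0) = 6, v(5/12) = 413/48, v(5/6) = 12.25, v(1.25) = 16.9375, v(5/3) = 68/3, v(25/12) = 29.4375.
Sum = Δs · [v(0) + v(5/12) + v(5/6) + ...].
Sum ≈ 39.9566.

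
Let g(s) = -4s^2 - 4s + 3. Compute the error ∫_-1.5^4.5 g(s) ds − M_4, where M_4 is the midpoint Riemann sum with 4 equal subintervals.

Exact integral: ∫_-1.5^4.5 g(s) ds = -144.
M_4 = -139.5.
Error = -144 − (-139.5) = -4.5.

-4.5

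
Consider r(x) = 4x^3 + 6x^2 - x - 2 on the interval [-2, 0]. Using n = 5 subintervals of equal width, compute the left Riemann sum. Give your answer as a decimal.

Δx = (0 − (-2))/5 = 0.4.
Left endpoints: -2, -1.6, -1.2, -0.8, -0.4.
r(-2) = -8, r(-1.6) = -1.424, r(-1.2) = 0.928, r(-0.8) = 0.592, r(-0.4) = -0.896.
Sum = Δx · [r(-2) + r(-1.6) + r(-1.2) + r(-0.8) + r(-0.4)].
Sum = -3.52.

-3.52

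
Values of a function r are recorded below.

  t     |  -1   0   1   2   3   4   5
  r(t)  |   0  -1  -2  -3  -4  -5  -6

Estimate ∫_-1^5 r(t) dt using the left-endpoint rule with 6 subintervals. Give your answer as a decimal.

Δt = 1.
Sum = 1·[0 + (-1) + (-2) + (-3) + (-4) + (-5)] = -15.

-15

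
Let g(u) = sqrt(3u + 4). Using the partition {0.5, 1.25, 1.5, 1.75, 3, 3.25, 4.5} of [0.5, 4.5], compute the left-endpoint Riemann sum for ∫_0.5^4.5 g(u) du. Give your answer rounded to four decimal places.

Subinterval widths: 0.75, 0.25, 0.25, 1.25, 0.25, 1.25.
Left endpoints: 0.5, 1.25, 1.5, 1.75, 3, 3.25.
g(0.5) ≈ 2.3452, g(1.25) ≈ 2.7839, g(1.5) ≈ 2.9155, g(1.75) ≈ 3.0414, g(3) ≈ 3.6056, g(3.25) ≈ 3.7081.
Sum = Σ Δu_i · g(u_i).
Sum ≈ 12.5220.

12.5220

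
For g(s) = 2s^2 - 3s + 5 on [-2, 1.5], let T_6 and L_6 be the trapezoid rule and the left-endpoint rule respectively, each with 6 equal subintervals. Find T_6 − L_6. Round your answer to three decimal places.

-4.083

T_6 ≈ 28.10532.
L_6 ≈ 32.18866.
T_6 − L_6 ≈ -4.083.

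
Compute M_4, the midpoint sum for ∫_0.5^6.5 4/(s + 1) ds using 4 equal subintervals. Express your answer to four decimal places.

Δs = (6.5 − 0.5)/4 = 1.5.
Midpoints: 1.25, 2.75, 4.25, 5.75.
f(1.25) = 16/9, f(2.75) = 16/15, f(4.25) = 16/21, f(5.75) = 16/27.
Sum = Δs · [f(1.25) + f(2.75) + f(4.25) + f(5.75)].
Sum ≈ 6.2984.

6.2984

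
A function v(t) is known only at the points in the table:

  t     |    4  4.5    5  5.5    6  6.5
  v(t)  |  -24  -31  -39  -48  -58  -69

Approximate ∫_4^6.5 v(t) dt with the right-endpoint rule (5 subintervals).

Δt = 0.5.
Sum = 0.5·[(-31) + (-39) + (-48) + (-58) + (-69)] = -122.5.

-122.5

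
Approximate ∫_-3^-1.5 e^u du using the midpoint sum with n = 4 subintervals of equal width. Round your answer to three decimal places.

Δu = (-1.5 − (-3))/4 = 0.375.
Midpoints: -2.8125, -2.4375, -2.0625, -1.6875.
f(-2.8125) ≈ 0.060, f(-2.4375) ≈ 0.087, f(-2.0625) ≈ 0.127, f(-1.6875) ≈ 0.185.
Sum = Δu · [f(-2.8125) + f(-2.4375) + f(-2.0625) + f(-1.6875)].
Sum ≈ 0.172.

0.172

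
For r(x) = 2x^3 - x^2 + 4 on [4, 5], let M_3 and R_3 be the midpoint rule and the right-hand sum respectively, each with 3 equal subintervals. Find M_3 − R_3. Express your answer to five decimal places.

M_3 ≈ 167.9259259.
R_3 ≈ 187.4814815.
M_3 − R_3 ≈ -19.55556.

-19.55556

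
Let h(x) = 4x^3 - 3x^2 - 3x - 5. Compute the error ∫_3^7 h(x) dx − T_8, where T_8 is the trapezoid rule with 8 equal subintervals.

-9.5

Exact integral: ∫_3^7 h(x) dx = 1924.
T_8 = 1933.5.
Error = 1924 − 1933.5 = -9.5.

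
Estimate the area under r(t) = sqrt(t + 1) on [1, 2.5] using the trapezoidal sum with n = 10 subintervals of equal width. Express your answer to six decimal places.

2.479487

Δt = (2.5 − 1)/10 = 0.15.
r(1) ≈ 1.414214, r(1.15) ≈ 1.466288, r(1.3) ≈ 1.516575, r(1.45) ≈ 1.565248, r(1.6) ≈ 1.612452, r(1.75) ≈ 1.658312, r(1.9) ≈ 1.702939, r(2.05) ≈ 1.746425, r(2.2) ≈ 1.788854, r(2.35) ≈ 1.830301, r(2.5) ≈ 1.870829.
T_10 = (Δt/2)·[r(t_0) + 2r(t_1) + ... + 2r(t_{9}) + r(t_10)].
Sum ≈ 2.479487.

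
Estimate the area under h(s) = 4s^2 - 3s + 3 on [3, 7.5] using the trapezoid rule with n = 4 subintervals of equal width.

472.921875

Δs = (7.5 − 3)/4 = 1.125.
h(3) = 30, h(4.125) = 58.6875, h(5.25) = 97.5, h(6.375) = 146.4375, h(7.5) = 205.5.
T_4 = (Δs/2)·[h(s_0) + 2h(s_1) + 2h(s_2) + 2h(s_3) + h(s_4)].
Sum = 472.921875.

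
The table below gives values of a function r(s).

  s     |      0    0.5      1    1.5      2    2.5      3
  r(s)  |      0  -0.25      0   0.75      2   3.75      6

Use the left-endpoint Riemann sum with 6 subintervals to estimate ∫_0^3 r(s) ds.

Δs = 0.5.
Sum = 0.5·[0 + (-0.25) + 0 + 0.75 + 2 + 3.75] = 3.125.

3.125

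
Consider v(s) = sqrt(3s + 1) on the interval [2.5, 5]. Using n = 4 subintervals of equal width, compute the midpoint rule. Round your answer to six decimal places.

8.717476

Δs = (5 − 2.5)/4 = 0.625.
Midpoints: 2.8125, 3.4375, 4.0625, 4.6875.
v(2.8125) ≈ 3.072051, v(3.4375) ≈ 3.363406, v(4.0625) ≈ 3.631460, v(4.6875) ≈ 3.881044.
Sum = Δs · [v(2.8125) + v(3.4375) + v(4.0625) + v(4.6875)].
Sum ≈ 8.717476.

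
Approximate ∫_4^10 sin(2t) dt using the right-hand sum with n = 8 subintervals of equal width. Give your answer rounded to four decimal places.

-0.2515

Δt = (10 − 4)/8 = 0.75.
Right endpoints: 4.75, 5.5, 6.25, 7, 7.75, 8.5, 9.25, 10.
f(4.75) ≈ -0.0752, f(5.5) ≈ -1.0000, f(6.25) ≈ -0.0663, f(7) ≈ 0.9906, f(7.75) ≈ 0.2065, f(8.5) ≈ -0.9614, f(9.25) ≈ -0.3425, f(10) ≈ 0.9129.
Sum = Δt · [f(4.75) + f(5.5) + f(6.25) + ...].
Sum ≈ -0.2515.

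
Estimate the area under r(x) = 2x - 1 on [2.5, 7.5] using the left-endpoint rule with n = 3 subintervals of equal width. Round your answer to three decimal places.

36.667

Δx = (7.5 − 2.5)/3 = 5/3.
Left endpoints: 2.5, 25/6, 35/6.
r(2.5) = 4, r(25/6) = 22/3, r(35/6) = 32/3.
Sum = Δx · [r(2.5) + r(25/6) + r(35/6)].
Sum ≈ 36.667.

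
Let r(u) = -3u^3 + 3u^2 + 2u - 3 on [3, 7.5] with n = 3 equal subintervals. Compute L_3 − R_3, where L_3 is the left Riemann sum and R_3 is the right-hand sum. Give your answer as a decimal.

L_3 = -1182.9375.
R_3 = -2733.75.
L_3 − R_3 = 1550.8125.

1550.8125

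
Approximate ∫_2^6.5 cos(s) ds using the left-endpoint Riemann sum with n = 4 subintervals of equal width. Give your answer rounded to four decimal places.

-1.4028

Δs = (6.5 − 2)/4 = 1.125.
Left endpoints: 2, 3.125, 4.25, 5.375.
f(2) ≈ -0.4161, f(3.125) ≈ -0.9999, f(4.25) ≈ -0.4461, f(5.375) ≈ 0.6152.
Sum = Δs · [f(2) + f(3.125) + f(4.25) + f(5.375)].
Sum ≈ -1.4028.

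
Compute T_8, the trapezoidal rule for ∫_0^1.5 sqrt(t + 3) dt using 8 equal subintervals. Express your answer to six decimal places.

Δt = (1.5 − 0)/8 = 0.1875.
f(0) ≈ 1.732051, f(0.1875) ≈ 1.785357, f(0.375) ≈ 1.837117, f(0.5625) ≈ 1.887459, f(0.75) ≈ 1.936492, f(0.9375) ≈ 1.984313, f(1.125) ≈ 2.031010, f(1.3125) ≈ 2.076656, f(1.5) ≈ 2.121320.
T_8 = (Δt/2)·[f(t_0) + 2f(t_1) + ... + 2f(t_{7}) + f(t_8)].
Sum ≈ 2.899704.

2.899704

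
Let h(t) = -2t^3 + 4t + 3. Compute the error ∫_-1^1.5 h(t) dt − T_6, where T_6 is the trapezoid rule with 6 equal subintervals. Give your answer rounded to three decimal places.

Exact integral: ∫_-1^1.5 h(t) dt = 7.96875.
T_6 ≈ 7.86024.
Error ≈ 7.96875 − 7.86024 ≈ 0.109.

0.109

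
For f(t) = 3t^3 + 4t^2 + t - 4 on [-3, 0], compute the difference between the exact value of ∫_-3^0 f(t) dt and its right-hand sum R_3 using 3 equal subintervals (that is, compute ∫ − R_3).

Exact integral: ∫_-3^0 f(t) dt = -41.25.
R_3 = -22.
Error = -41.25 − (-22) = -19.25.

-19.25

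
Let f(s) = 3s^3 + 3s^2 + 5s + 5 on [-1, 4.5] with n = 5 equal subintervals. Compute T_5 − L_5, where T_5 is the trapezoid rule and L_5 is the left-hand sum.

198.89375

T_5 = 495.34375.
L_5 = 296.45.
T_5 − L_5 = 198.89375.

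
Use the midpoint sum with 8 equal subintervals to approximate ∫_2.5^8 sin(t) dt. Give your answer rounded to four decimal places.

Δt = (8 − 2.5)/8 = 0.6875.
Midpoints: 2.84375, 3.53125, 4.21875, 4.90625, 5.59375, 6.28125, 6.96875, 7.65625.
f(2.84375) ≈ 0.2935, f(3.53125) ≈ -0.3799, f(4.21875) ≈ -0.8806, f(4.90625) ≈ -0.9813, f(5.59375) ≈ -0.6361, f(6.28125) ≈ -0.0019, f(6.96875) ≈ 0.6331, f(7.65625) ≈ 0.9805.
Sum = Δt · [f(2.84375) + f(3.53125) + f(4.21875) + ...].
Sum ≈ -0.6687.

-0.6687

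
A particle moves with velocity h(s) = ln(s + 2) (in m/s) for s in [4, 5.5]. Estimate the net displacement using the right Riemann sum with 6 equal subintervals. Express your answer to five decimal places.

Δs = (5.5 − 4)/6 = 0.25.
Right endpoints: 4.25, 4.5, 4.75, 5, 5.25, 5.5.
h(4.25) ≈ 1.83258, h(4.5) ≈ 1.87180, h(4.75) ≈ 1.90954, h(5) ≈ 1.94591, h(5.25) ≈ 1.98100, h(5.5) ≈ 2.01490.
Sum = Δs · [h(4.25) + h(4.5) + h(4.75) + ...].
Sum ≈ 2.88894.

2.88894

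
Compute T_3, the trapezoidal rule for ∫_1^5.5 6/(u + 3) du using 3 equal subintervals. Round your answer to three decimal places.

Δu = (5.5 − 1)/3 = 1.5.
f(1) = 1.5, f(2.5) = 12/11, f(4) = 6/7, f(5.5) = 12/17.
T_3 = (Δu/2)·[f(u_0) + 2f(u_1) + 2f(u_2) + f(u_3)].
Sum ≈ 4.576.

4.576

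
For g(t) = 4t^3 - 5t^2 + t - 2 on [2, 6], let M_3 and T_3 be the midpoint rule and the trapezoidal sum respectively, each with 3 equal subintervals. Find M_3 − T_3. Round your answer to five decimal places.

M_3 ≈ 915.8518519.
T_3 ≈ 992.2962963.
M_3 − T_3 ≈ -76.44444.

-76.44444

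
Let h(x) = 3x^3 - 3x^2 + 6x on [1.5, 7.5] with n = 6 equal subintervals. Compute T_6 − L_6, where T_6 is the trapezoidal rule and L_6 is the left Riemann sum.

564.75

T_6 = 2150.25.
L_6 = 1585.5.
T_6 − L_6 = 564.75.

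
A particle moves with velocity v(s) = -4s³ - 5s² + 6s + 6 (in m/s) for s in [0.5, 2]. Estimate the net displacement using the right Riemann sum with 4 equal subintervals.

-17.25

Δs = (2 − 0.5)/4 = 0.375.
Right endpoints: 0.875, 1.25, 1.625, 2.
v(0.875) = 4.7421875, v(1.25) = -2.125, v(1.625) = -14.6171875, v(2) = -34.
Sum = Δs · [v(0.875) + v(1.25) + v(1.625) + v(2)].
Sum = -17.25.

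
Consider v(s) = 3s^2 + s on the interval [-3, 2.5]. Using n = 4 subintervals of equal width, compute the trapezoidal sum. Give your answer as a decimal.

Δs = (2.5 − (-3))/4 = 1.375.
v(-3) = 24, v(-1.625) = 6.296875, v(-0.25) = -0.0625, v(1.125) = 4.921875, v(2.5) = 21.25.
T_4 = (Δs/2)·[v(s_0) + 2v(s_1) + 2v(s_2) + 2v(s_3) + v(s_4)].
Sum = 46.44921875.

46.44921875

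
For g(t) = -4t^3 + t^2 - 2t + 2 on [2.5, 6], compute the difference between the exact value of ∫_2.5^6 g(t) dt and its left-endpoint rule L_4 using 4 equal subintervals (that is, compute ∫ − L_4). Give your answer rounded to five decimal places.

-318.37240

Exact integral: ∫_2.5^6 g(t) dt ≈ -1212.8958333.
L_4 = -894.5234375.
Error ≈ -1212.8958333 − (-894.5234375) ≈ -318.37240.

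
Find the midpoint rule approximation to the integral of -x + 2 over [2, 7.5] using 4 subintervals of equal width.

Δx = (7.5 − 2)/4 = 1.375.
Midpoints: 2.6875, 4.0625, 5.4375, 6.8125.
f(2.6875) = -0.6875, f(4.0625) = -2.0625, f(5.4375) = -3.4375, f(6.8125) = -4.8125.
Sum = Δx · [f(2.6875) + f(4.0625) + f(5.4375) + f(6.8125)].
Sum = -15.125.

-15.125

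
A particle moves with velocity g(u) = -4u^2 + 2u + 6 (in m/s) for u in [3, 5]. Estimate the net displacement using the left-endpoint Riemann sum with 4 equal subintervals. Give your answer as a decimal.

-88

Δu = (5 − 3)/4 = 0.5.
Left endpoints: 3, 3.5, 4, 4.5.
g(3) = -24, g(3.5) = -36, g(4) = -50, g(4.5) = -66.
Sum = Δu · [g(3) + g(3.5) + g(4) + g(4.5)].
Sum = -88.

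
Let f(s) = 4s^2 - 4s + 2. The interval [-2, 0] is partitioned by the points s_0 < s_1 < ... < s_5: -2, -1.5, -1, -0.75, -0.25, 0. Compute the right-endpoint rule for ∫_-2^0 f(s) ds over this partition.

Subinterval widths: 0.5, 0.5, 0.25, 0.5, 0.25.
Right endpoints: -1.5, -1, -0.75, -0.25, 0.
f(-1.5) = 17, f(-1) = 10, f(-0.75) = 7.25, f(-0.25) = 3.25, f(0) = 2.
Sum = Σ Δs_i · f(s_i).
Sum = 17.4375.

17.4375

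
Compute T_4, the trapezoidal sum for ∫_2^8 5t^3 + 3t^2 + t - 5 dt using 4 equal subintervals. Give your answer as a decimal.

5779.5

Δt = (8 − 2)/4 = 1.5.
f(2) = 49, f(3.5) = 249.625, f(5) = 700, f(6.5) = 1501.375, f(8) = 2755.
T_4 = (Δt/2)·[f(t_0) + 2f(t_1) + 2f(t_2) + 2f(t_3) + f(t_4)].
Sum = 5779.5.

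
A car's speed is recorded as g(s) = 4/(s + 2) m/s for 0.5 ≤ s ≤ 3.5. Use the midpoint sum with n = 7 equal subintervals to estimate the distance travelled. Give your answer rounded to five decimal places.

3.14997

Δs = (3.5 − 0.5)/7 = 3/7.
Midpoints: 5/7, 8/7, 11/7, 2, 17/7, 20/7, 23/7.
g(5/7) = 28/19, g(8/7) = 14/11, g(11/7) = 1.12, g(2) = 1, g(17/7) = 28/31, g(20/7) = 14/17, g(23/7) = 28/37.
Sum = Δs · [g(5/7) + g(8/7) + g(11/7) + ...].
Sum ≈ 3.14997.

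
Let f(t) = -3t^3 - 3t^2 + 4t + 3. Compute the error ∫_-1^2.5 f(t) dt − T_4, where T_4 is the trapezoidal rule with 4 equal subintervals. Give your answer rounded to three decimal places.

4.354

Exact integral: ∫_-1^2.5 f(t) dt = -24.171875.
T_4 ≈ -28.52637.
Error ≈ -24.171875 − (-28.52637) ≈ 4.354.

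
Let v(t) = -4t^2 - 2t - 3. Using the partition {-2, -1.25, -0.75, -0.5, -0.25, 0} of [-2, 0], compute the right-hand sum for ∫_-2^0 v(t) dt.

-9.125

Subinterval widths: 0.75, 0.5, 0.25, 0.25, 0.25.
Right endpoints: -1.25, -0.75, -0.5, -0.25, 0.
v(-1.25) = -6.75, v(-0.75) = -3.75, v(-0.5) = -3, v(-0.25) = -2.75, v(0) = -3.
Sum = Σ Δt_i · v(t_i).
Sum = -9.125.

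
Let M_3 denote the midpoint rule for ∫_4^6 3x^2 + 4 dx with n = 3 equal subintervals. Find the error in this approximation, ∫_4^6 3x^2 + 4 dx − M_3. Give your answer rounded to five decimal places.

0.22222

Exact integral: ∫_4^6 f(x) dx = 160.
M_3 ≈ 159.7777778.
Error ≈ 160 − 159.7777778 ≈ 0.22222.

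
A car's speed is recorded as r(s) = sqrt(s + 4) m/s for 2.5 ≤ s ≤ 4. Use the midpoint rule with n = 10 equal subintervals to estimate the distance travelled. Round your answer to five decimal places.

4.03709

Δs = (4 − 2.5)/10 = 0.15.
Midpoints: 2.575, 2.725, 2.875, 3.025, 3.175, 3.325, 3.475, 3.625, 3.775, 3.925.
r(2.575) ≈ 2.56418, r(2.725) ≈ 2.59326, r(2.875) ≈ 2.62202, r(3.025) ≈ 2.65047, r(3.175) ≈ 2.67862, r(3.325) ≈ 2.70647, r(3.475) ≈ 2.73404, r(3.625) ≈ 2.76134, r(3.775) ≈ 2.78837, r(3.925) ≈ 2.81514.
Sum = Δs · [r(2.575) + r(2.725) + r(2.875) + ...].
Sum ≈ 4.03709.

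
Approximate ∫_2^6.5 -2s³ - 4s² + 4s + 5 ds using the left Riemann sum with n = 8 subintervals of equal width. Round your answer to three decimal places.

-960.086

Δs = (6.5 − 2)/8 = 0.5625.
Left endpoints: 2, 2.5625, 3.125, 3.6875, 4.25, 4.8125, 5.375, 5.9375.
f(2) = -19, f(2.5625) = -91481/2048, f(3.125) = -82.59765625, f(3.6875) = -276323/2048, f(4.25) = -203.78125, f(4.8125) = -596597/2048, f(5.375) = -399.63671875, f(5.9375) = -1087295/2048.
Sum = Δs · [f(2) + f(2.5625) + f(3.125) + ...].
Sum ≈ -960.086.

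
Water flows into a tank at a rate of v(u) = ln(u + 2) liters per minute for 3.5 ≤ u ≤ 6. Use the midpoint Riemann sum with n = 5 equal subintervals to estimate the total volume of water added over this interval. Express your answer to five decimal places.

4.76001

Δu = (6 − 3.5)/5 = 0.5.
Midpoints: 3.75, 4.25, 4.75, 5.25, 5.75.
v(3.75) ≈ 1.74920, v(4.25) ≈ 1.83258, v(4.75) ≈ 1.90954, v(5.25) ≈ 1.98100, v(5.75) ≈ 2.04769.
Sum = Δu · [v(3.75) + v(4.25) + v(4.75) + v(5.25) + v(5.75)].
Sum ≈ 4.76001.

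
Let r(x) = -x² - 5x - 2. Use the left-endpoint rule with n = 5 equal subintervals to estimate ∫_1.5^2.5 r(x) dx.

Δx = (2.5 − 1.5)/5 = 0.2.
Left endpoints: 1.5, 1.7, 1.9, 2.1, 2.3.
r(1.5) = -11.75, r(1.7) = -13.39, r(1.9) = -15.11, r(2.1) = -16.91, r(2.3) = -18.79.
Sum = Δx · [r(1.5) + r(1.7) + r(1.9) + r(2.1) + r(2.3)].
Sum = -15.19.

-15.19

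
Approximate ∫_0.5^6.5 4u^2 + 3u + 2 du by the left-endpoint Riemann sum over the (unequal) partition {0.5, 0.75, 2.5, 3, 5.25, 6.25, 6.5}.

307.75

Subinterval widths: 0.25, 1.75, 0.5, 2.25, 1, 0.25.
Left endpoints: 0.5, 0.75, 2.5, 3, 5.25, 6.25.
f(0.5) = 4.5, f(0.75) = 6.5, f(2.5) = 34.5, f(3) = 47, f(5.25) = 128, f(6.25) = 177.
Sum = Σ Δu_i · f(u_i).
Sum = 307.75.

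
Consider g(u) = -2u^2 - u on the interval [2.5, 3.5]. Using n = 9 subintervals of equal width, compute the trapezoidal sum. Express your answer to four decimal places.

Δu = (3.5 − 2.5)/9 = 1/9.
g(2.5) = -15, g(47/18) = -1316/81, g(49/18) = -1421/81, g(17/6) = -170/9, g(53/18) = -1643/81, g(55/18) = -1760/81, g(19/6) = -209/9, g(59/18) = -2006/81, g(61/18) = -2135/81, g(3.5) = -28.
T_9 = (Δu/2)·[g(u_0) + 2g(u_1) + ... + 2g(u_{8}) + g(u_9)].
Sum ≈ -21.1708.

-21.1708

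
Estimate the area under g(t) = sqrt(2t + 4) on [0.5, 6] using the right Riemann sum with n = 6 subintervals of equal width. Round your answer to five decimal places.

Δt = (6 − 0.5)/6 = 11/12.
Right endpoints: 17/12, 7/3, 3.25, 25/6, 61/12, 6.
g(17/12) ≈ 2.61406, g(7/3) ≈ 2.94392, g(3.25) ≈ 3.24037, g(25/6) ≈ 3.51188, g(61/12) ≈ 3.76386, g(6) ≈ 4.00000.
Sum = Δt · [g(17/12) + g(7/3) + g(3.25) + ...].
Sum ≈ 18.40126.

18.40126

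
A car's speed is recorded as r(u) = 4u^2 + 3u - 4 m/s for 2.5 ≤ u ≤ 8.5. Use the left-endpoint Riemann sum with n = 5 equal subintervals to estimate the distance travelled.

Δu = (8.5 − 2.5)/5 = 1.2.
Left endpoints: 2.5, 3.7, 4.9, 6.1, 7.3.
r(2.5) = 28.5, r(3.7) = 61.86, r(4.9) = 106.74, r(6.1) = 163.14, r(7.3) = 231.06.
Sum = Δu · [r(2.5) + r(3.7) + r(4.9) + r(6.1) + r(7.3)].
Sum = 709.56.

709.56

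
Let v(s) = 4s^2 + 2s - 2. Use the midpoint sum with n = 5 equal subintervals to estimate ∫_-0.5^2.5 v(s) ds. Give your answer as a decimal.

Δs = (2.5 − (-0.5))/5 = 0.6.
Midpoints: -0.2, 0.4, 1, 1.6, 2.2.
v(-0.2) = -2.24, v(0.4) = -0.56, v(1) = 4, v(1.6) = 11.44, v(2.2) = 21.76.
Sum = Δs · [v(-0.2) + v(0.4) + v(1) + v(1.6) + v(2.2)].
Sum = 20.64.

20.64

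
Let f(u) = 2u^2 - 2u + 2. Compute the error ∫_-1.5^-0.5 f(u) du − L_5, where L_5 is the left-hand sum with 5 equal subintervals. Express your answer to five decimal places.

-0.61333

Exact integral: ∫_-1.5^-0.5 f(u) du ≈ 6.1666667.
L_5 = 6.78.
Error ≈ 6.1666667 − 6.78 ≈ -0.61333.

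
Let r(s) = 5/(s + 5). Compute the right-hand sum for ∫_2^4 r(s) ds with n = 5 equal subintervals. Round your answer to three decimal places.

1.225

Δs = (4 − 2)/5 = 0.4.
Right endpoints: 2.4, 2.8, 3.2, 3.6, 4.
r(2.4) = 25/37, r(2.8) = 25/39, r(3.2) = 25/41, r(3.6) = 25/43, r(4) = 5/9.
Sum = Δs · [r(2.4) + r(2.8) + r(3.2) + r(3.6) + r(4)].
Sum ≈ 1.225.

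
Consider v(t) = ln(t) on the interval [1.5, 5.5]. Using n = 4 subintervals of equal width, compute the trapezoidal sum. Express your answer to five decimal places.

Δt = (5.5 − 1.5)/4 = 1.
v(1.5) ≈ 0.40547, v(2.5) ≈ 0.91629, v(3.5) ≈ 1.25276, v(4.5) ≈ 1.50408, v(5.5) ≈ 1.70475.
T_4 = (Δt/2)·[v(t_0) + 2v(t_1) + 2v(t_2) + 2v(t_3) + v(t_4)].
Sum ≈ 4.72824.

4.72824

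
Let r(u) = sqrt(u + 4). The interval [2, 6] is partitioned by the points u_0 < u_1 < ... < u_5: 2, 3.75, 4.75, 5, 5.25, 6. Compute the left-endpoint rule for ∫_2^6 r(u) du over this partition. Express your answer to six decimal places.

10.841035

Subinterval widths: 1.75, 1, 0.25, 0.25, 0.75.
Left endpoints: 2, 3.75, 4.75, 5, 5.25.
r(2) ≈ 2.449490, r(3.75) ≈ 2.783882, r(4.75) ≈ 2.958040, r(5) ≈ 3.000000, r(5.25) ≈ 3.041381.
Sum = Σ Δu_i · r(u_i).
Sum ≈ 10.841035.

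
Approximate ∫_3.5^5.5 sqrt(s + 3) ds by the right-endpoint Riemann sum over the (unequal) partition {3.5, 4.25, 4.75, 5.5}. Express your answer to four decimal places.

Subinterval widths: 0.75, 0.5, 0.75.
Right endpoints: 4.25, 4.75, 5.5.
f(4.25) ≈ 2.6926, f(4.75) ≈ 2.7839, f(5.5) ≈ 2.9155.
Sum = Σ Δs_i · f(s_i).
Sum ≈ 5.5980.

5.5980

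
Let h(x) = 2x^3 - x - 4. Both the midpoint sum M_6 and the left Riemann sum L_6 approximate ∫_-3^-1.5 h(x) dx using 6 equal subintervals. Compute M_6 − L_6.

M_6 = -40.48828125.
L_6 = -46.5234375.
M_6 − L_6 = 6.03515625.

6.03515625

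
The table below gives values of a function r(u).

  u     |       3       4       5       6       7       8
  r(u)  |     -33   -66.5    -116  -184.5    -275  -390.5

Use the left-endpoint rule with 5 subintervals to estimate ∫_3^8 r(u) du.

-675

Δu = 1.
Sum = 1·[(-33) + (-66.5) + (-116) + (-184.5) + (-275)] = -675.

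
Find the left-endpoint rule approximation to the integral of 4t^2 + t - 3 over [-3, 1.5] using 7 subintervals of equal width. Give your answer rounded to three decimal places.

32.097

Δt = (1.5 − (-3))/7 = 9/14.
Left endpoints: -3, -33/14, -12/7, -15/14, -3/7, 3/14, 6/7.
f(-3) = 30, f(-33/14) = 1653/98, f(-12/7) = 345/49, f(-15/14) = 51/98, f(-3/7) = -132/49, f(3/14) = -255/98, f(6/7) = 39/49.
Sum = Δt · [f(-3) + f(-33/14) + f(-12/7) + ...].
Sum ≈ 32.097.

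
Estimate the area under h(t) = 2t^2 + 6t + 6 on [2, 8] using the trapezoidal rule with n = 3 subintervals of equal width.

560

Δt = (8 − 2)/3 = 2.
h(2) = 26, h(4) = 62, h(6) = 114, h(8) = 182.
T_3 = (Δt/2)·[h(t_0) + 2h(t_1) + 2h(t_2) + h(t_3)].
Sum = 560.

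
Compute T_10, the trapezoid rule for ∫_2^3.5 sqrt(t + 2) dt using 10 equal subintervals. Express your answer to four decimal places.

3.2657

Δt = (3.5 − 2)/10 = 0.15.
f(2) ≈ 2.0000, f(2.15) ≈ 2.0372, f(2.3) ≈ 2.0736, f(2.45) ≈ 2.1095, f(2.6) ≈ 2.1448, f(2.75) ≈ 2.1794, f(2.9) ≈ 2.2136, f(3.05) ≈ 2.2472, f(3.2) ≈ 2.2804, f(3.35) ≈ 2.3130, f(3.5) ≈ 2.3452.
T_10 = (Δt/2)·[f(t_0) + 2f(t_1) + ... + 2f(t_{9}) + f(t_10)].
Sum ≈ 3.2657.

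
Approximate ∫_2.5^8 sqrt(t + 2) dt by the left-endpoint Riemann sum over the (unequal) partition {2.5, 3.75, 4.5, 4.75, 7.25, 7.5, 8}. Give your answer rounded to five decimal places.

Subinterval widths: 1.25, 0.75, 0.25, 2.5, 0.25, 0.5.
Left endpoints: 2.5, 3.75, 4.5, 4.75, 7.25, 7.5.
f(2.5) ≈ 2.12132, f(3.75) ≈ 2.39792, f(4.5) ≈ 2.54951, f(4.75) ≈ 2.59808, f(7.25) ≈ 3.04138, f(7.5) ≈ 3.08221.
Sum = Σ Δt_i · f(t_i).
Sum ≈ 13.88410.

13.88410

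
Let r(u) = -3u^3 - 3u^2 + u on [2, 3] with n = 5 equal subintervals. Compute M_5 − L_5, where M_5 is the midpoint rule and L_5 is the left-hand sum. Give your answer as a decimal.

M_5 = -65.165.
L_5 = -58.32.
M_5 − L_5 = -6.845.

-6.845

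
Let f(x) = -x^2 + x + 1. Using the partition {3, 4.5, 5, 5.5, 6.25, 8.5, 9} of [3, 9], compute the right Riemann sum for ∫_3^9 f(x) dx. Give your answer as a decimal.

-244.046875

Subinterval widths: 1.5, 0.5, 0.5, 0.75, 2.25, 0.5.
Right endpoints: 4.5, 5, 5.5, 6.25, 8.5, 9.
f(4.5) = -14.75, f(5) = -19, f(5.5) = -23.75, f(6.25) = -31.8125, f(8.5) = -62.75, f(9) = -71.
Sum = Σ Δx_i · f(x_i).
Sum = -244.046875.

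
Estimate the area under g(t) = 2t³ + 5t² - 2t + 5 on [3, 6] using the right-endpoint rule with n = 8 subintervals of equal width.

Δt = (6 − 3)/8 = 0.375.
Right endpoints: 3.375, 3.75, 4.125, 4.5, 4.875, 5.25, 5.625, 6.
g(3.375) = 132.08984375, g(3.75) = 173.28125, g(4.125) = 222.20703125, g(4.5) = 279.5, g(4.875) = 345.79296875, g(5.25) = 421.71875, g(5.625) = 507.91015625, g(6) = 605.
Sum = Δt · [g(3.375) + g(3.75) + g(4.125) + ...].
Sum = 1007.8125.

1007.8125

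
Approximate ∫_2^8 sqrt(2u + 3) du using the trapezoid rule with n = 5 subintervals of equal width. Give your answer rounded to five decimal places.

21.41517

Δu = (8 − 2)/5 = 1.2.
f(2) ≈ 2.64575, f(3.2) ≈ 3.06594, f(4.4) ≈ 3.43511, f(5.6) ≈ 3.76829, f(6.8) ≈ 4.07431, f(8) ≈ 4.35890.
T_5 = (Δu/2)·[f(u_0) + 2f(u_1) + ... + 2f(u_{4}) + f(u_5)].
Sum ≈ 21.41517.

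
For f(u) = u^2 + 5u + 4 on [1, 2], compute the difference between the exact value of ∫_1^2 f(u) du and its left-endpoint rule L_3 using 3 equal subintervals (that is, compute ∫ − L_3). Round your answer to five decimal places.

Exact integral: ∫_1^2 f(u) du ≈ 13.8333333.
L_3 ≈ 12.5185185.
Error ≈ 13.8333333 − 12.5185185 ≈ 1.31481.

1.31481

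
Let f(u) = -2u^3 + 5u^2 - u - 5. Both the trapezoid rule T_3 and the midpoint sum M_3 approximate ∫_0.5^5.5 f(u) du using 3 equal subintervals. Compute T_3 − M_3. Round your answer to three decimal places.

-45.139

T_3 ≈ -250.50926.
M_3 ≈ -205.37037.
T_3 − M_3 ≈ -45.139.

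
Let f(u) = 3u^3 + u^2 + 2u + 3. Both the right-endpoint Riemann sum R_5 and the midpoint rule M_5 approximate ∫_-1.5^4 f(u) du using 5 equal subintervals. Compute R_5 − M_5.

145.1621875

R_5 = 379.28.
M_5 = 234.1178125.
R_5 − M_5 = 145.1621875.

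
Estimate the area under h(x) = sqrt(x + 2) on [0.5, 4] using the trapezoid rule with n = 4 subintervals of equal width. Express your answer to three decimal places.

Δx = (4 − 0.5)/4 = 0.875.
h(0.5) ≈ 1.581, h(1.375) ≈ 1.837, h(2.25) ≈ 2.062, h(3.125) ≈ 2.264, h(4) ≈ 2.449.
T_4 = (Δx/2)·[h(x_0) + 2h(x_1) + 2h(x_2) + 2h(x_3) + h(x_4)].
Sum ≈ 7.156.

7.156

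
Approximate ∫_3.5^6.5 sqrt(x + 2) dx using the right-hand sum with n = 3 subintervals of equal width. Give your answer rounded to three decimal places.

8.204

Δx = (6.5 − 3.5)/3 = 1.
Right endpoints: 4.5, 5.5, 6.5.
f(4.5) ≈ 2.550, f(5.5) ≈ 2.739, f(6.5) ≈ 2.915.
Sum = Δx · [f(4.5) + f(5.5) + f(6.5)].
Sum ≈ 8.204.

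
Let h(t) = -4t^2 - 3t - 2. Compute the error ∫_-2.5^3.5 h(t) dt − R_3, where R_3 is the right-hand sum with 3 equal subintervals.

Exact integral: ∫_-2.5^3.5 h(t) dt = -99.
R_3 = -157.
Error = -99 − (-157) = 58.

58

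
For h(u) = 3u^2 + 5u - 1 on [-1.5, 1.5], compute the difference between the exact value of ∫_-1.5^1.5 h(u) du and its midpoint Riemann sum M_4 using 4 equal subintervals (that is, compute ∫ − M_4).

Exact integral: ∫_-1.5^1.5 h(u) du = 3.75.
M_4 = 3.328125.
Error = 3.75 − 3.328125 = 0.421875.

0.421875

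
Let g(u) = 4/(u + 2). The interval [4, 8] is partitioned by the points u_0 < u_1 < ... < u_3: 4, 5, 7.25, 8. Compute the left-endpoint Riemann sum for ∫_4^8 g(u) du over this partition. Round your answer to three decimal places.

Subinterval widths: 1, 2.25, 0.75.
Left endpoints: 4, 5, 7.25.
g(4) = 2/3, g(5) = 4/7, g(7.25) = 16/37.
Sum = Σ Δu_i · g(u_i).
Sum ≈ 2.277.

2.277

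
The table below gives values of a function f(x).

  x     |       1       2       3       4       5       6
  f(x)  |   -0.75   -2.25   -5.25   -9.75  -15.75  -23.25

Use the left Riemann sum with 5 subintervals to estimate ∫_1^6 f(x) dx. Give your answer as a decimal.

Δx = 1.
Sum = 1·[(-0.75) + (-2.25) + (-5.25) + (-9.75) + (-15.75)] = -33.75.

-33.75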